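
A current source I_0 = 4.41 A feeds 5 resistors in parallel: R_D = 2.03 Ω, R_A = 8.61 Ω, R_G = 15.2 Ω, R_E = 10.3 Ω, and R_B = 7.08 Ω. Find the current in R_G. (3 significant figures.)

ΣG = 1/2.03 + 1/8.61 + 1/15.2 + 1/10.3 + 1/7.08 = 0.9129.
By the current-divider rule, I = I_0 · G_k/ΣG = 4.41 × 0.07207 = 0.3178 A.

I ≈ 0.318 A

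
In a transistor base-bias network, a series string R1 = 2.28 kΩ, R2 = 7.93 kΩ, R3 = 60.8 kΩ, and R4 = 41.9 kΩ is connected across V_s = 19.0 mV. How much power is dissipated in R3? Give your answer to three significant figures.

P ≈ 1.72 nW

The common current is I = 19.0/112.9 = 0.1683 µA.
V(R3) = I·R = 10.23 mV; P = V·I = 10.23 × 0.1683 = 1.722 nW.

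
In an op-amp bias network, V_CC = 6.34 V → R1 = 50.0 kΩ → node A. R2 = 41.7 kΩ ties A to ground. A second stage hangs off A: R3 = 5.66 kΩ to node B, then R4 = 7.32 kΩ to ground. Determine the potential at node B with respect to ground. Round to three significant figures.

V_B ≈ 0.591 V

Node A sees R2 in parallel with the series input of stage 2, R3 + R4 = 12.98 kΩ.
R2 ‖ (R3+R4) = 9.899 kΩ.
So V_A = 6.34 × 0.1653 = 1.048 V.
Then the unloaded second divider: V_B = V_A × R4/(R3+R4) = 1.048 × 0.5639 = 0.5909 V.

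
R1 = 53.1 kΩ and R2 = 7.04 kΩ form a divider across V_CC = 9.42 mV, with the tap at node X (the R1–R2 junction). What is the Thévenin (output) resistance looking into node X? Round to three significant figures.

R_th ≈ 6.22 kΩ

With V_CC suppressed (replaced by a short), R_th = R1 ‖ R2 = (53.10 × 7.04)/(53.10 + 7.04) = 6.216 kΩ.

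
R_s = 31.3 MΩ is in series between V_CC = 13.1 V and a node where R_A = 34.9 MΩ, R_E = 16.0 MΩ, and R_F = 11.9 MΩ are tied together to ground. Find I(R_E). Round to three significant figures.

Combine the parallel branches: R_p = (1/34.9 + 1/16.0 + 1/11.9)⁻¹ = 5.708 MΩ.
V_A = 13.1 × 5.708/37.01 = 2.021 V.
Branch current I = V_A/R_E = 2.021/16.0 = 0.1263 µA.

I ≈ 0.126 µA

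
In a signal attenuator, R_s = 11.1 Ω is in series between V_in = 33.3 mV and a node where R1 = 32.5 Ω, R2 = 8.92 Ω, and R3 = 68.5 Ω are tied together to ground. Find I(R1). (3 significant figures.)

I ≈ 0.373 mA

Parallel bank: R_p = 1/(1/32.5 + 1/8.92 + 1/68.5) = 6.350 Ω.
V_A by voltage divider: V_A = 33.3 × 6.350/(11.1 + 6.350) = 12.12 mV.
I(R1) = V_A / R1 = 12.12/32.5 = 0.3729 mA.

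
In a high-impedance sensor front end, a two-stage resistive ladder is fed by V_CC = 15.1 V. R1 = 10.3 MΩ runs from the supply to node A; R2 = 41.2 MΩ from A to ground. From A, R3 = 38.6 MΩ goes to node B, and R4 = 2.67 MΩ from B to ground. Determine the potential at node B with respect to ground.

The second stage (R3 + R4 = 41.27 MΩ) loads node A in parallel with R2.
R2 ‖ (R3+R4) = 20.62 MΩ.
V_A = 15.1 × 20.62/(10.3 + 20.62) = 10.07 V.
Stage 2 is unloaded, so V_B = V_A · R4/(R3+R4) = 10.07 × 2.67/41.27 = 0.6515 V.

V_B ≈ 0.651 V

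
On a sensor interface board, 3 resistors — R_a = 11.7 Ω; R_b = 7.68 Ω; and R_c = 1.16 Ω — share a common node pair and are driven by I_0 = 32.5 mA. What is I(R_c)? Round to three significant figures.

ΣG = 1/11.7 + 1/7.68 + 1/1.16 = 1.078.
Current divider: I(R_c) = I_0 · G_k/ΣG = 32.5 × (0.8621/1.078) = 32.5 × 0.7999 = 26.00 mA.

I ≈ 26.0 mA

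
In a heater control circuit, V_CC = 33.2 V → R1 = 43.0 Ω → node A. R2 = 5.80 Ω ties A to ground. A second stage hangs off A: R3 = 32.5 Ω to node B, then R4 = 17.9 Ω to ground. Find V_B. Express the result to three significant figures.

V_B ≈ 1.27 V

Looking into the second stage from A: R3 + R4 = 50.40 Ω appears in parallel with R2.
Effective lower resistance at A: R2 ‖ 50.40 = 5.201 Ω.
V_A = 33.2 × 5.201/(43.0 + 5.201) = 3.583 V.
Then the unloaded second divider: V_B = V_A × R4/(R3+R4) = 3.583 × 0.3552 = 1.272 V.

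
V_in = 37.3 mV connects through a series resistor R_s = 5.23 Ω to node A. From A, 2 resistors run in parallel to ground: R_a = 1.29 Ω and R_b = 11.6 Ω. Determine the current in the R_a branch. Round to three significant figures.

Parallel bank: R_p = 1/(1/1.29 + 1/11.6) = 1.161 Ω.
V_A by voltage divider: V_A = 37.3 × 1.161/(5.23 + 1.161) = 6.776 mV.
Branch current I = V_A/R_a = 6.776/1.29 = 5.252 mA.

I ≈ 5.25 mA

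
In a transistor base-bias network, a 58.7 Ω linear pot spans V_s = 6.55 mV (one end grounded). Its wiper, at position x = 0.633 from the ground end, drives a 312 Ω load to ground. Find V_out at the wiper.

V_out ≈ 3.97 mV

Lower segment x·R_p = 37.16 Ω; upper segment (1−x)·R_p = 21.54 Ω.
Lower segment in parallel with the load: 37.16 ‖ 312 = 33.20 Ω.
V_out = 6.55 × 33.20/(21.54 + 33.20) = 3.973 mV.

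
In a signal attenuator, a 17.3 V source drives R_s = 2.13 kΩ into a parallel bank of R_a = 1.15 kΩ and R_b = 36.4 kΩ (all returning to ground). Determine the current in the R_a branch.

Parallel bank: R_p = 1/(1/1.15 + 1/36.4) = 1.115 kΩ.
V_A by voltage divider: V_A = 17.3 × 1.115/(2.13 + 1.115) = 5.944 V.
I(R_a) = V_A / R_a = 5.944/1.15 = 5.168 mA.

I ≈ 5.17 mA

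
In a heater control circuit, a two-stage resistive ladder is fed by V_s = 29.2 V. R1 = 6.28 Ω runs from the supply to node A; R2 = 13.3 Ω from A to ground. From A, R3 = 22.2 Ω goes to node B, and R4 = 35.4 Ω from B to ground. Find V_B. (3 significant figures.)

Node A sees R2 in parallel with the series input of stage 2, R3 + R4 = 57.60 Ω.
Effective lower resistance at A: R2 ‖ 57.60 = 10.81 Ω.
So V_A = 29.2 × 0.6324 = 18.47 V.
V_B = V_A × 0.6146 = 11.35 V.

V_B ≈ 11.3 V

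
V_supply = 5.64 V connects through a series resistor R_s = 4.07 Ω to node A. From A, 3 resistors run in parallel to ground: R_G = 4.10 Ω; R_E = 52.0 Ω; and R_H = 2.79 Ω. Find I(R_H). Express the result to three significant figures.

Parallel bank: R_p = 1/(1/4.10 + 1/52.0 + 1/2.79) = 1.609 Ω.
Node voltage V_A = V_supply · R_p/(R_s + R_p) = 5.64 × 0.2833 = 1.598 V.
Branch current I = V_A/R_H = 1.598/2.79 = 0.5727 A.

I ≈ 0.573 A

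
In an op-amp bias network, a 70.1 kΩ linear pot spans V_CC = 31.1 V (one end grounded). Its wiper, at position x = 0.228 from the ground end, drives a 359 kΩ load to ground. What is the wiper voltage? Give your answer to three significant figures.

V_out ≈ 6.86 V

Lower segment x·R_p = 15.98 kΩ; upper segment (1−x)·R_p = 54.12 kΩ.
R_L loads the lower segment: effective lower R = 15.30 kΩ.
Then V_out = V_CC · 15.30/(54.12 + 15.30) = 6.855 V.
(Unloaded: V_out = x·V_CC = 7.09 V.)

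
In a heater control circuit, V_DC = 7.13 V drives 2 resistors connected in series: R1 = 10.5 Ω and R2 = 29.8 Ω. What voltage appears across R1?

V ≈ 1.86 V

Series total: ΣR = 10.5 + 29.8 = 40.30 Ω.
Voltage divider: V = V_DC · (10.50 / 40.30) = 7.13 × 0.2605 = 1.858 V.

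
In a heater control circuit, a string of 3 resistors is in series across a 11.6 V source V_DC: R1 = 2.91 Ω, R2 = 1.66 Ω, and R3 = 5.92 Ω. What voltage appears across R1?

V ≈ 3.22 V

Series total: ΣR = 2.91 + 1.66 + 5.92 = 10.49 Ω.
By the voltage-divider rule, V = 11.6 × 2.910/10.49 = 3.218 V.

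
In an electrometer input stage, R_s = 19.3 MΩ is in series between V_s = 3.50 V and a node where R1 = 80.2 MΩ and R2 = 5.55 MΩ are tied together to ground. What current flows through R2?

Combine the parallel branches: R_p = (1/80.2 + 1/5.55)⁻¹ = 5.191 MΩ.
Node voltage V_A = V_s · R_p/(R_s + R_p) = 3.50 × 0.2119 = 0.7418 V.
I(R2) = V_A / R2 = 0.7418/5.55 = 0.1337 µA.

I ≈ 0.134 µA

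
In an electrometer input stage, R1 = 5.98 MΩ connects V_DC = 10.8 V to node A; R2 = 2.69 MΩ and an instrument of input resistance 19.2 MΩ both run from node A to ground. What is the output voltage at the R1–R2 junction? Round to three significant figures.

First combine the lower leg with the load: R2 ‖ R_L = 2.359 MΩ.
Now apply the divider: V_out = 10.8 × 0.2829 = 3.056 V.
(Unloaded it would be 3.35 V; the load pulls it down.)

V_out ≈ 3.06 V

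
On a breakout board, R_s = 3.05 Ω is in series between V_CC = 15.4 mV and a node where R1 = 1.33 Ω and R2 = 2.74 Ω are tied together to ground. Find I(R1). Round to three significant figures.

Equivalent of the parallel group: R_p = 0.8954 Ω.
V_A = 15.4 × 0.8954/3.945 = 3.495 mV.
I(R1) = V_A / R1 = 3.495/1.33 = 2.628 mA.
(Equivalently: I_total = 3.903 mA, then current-divider fraction G_k/ΣG = 0.6732.)

I ≈ 2.63 mA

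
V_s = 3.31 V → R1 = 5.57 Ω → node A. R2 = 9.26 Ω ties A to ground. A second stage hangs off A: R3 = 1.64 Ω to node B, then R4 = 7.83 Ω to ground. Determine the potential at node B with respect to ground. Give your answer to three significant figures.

V_B ≈ 1.25 V

Node A sees R2 in parallel with the series input of stage 2, R3 + R4 = 9.470 Ω.
Effective lower resistance at A: R2 ‖ 9.470 = 4.682 Ω.
So V_A = 3.31 × 0.4567 = 1.512 V.
Then the unloaded second divider: V_B = V_A × R4/(R3+R4) = 1.512 × 0.8268 = 1.250 V.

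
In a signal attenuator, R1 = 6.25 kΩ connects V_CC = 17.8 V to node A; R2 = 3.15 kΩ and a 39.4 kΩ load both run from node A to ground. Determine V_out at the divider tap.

The load sits in parallel with R2, giving an effective lower resistance R2' = R2·R_L/(R2+R_L) = 2.917 kΩ.
Voltage divider with the loaded lower leg: V_out = 17.8 × 2.917/(6.25 + 2.917) = 17.8 × 0.3182 = 5.664 V.
(Unloaded it would be 5.96 V; the load pulls it down.)

V_out ≈ 5.66 V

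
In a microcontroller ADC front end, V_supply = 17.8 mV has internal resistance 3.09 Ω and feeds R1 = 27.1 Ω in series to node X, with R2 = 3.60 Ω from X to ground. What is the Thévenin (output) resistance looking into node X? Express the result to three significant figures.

R_th ≈ 3.22 Ω

R1' = 3.09 + 27.1 = 30.19 Ω (source resistance + R1).
With V_supply suppressed (replaced by a short), R_th = R1' ‖ R2 = (30.19 × 3.60)/(30.19 + 3.60) = 3.216 Ω.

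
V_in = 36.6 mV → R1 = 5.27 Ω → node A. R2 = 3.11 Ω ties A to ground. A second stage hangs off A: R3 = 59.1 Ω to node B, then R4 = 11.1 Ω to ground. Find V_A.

The second stage (R3 + R4 = 70.20 Ω) loads node A in parallel with R2.
R2 ‖ (R3+R4) = 2.978 Ω.
V_A = 36.6 × 2.978/(5.27 + 2.978) = 13.21 mV.

V_A ≈ 13.2 mV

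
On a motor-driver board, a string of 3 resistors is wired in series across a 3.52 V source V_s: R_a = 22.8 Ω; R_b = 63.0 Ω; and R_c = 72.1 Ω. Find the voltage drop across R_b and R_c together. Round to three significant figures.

V ≈ 3.01 V

Total series resistance ΣR = 22.8 + 63.0 + 72.1 = 157.9 Ω.
R_{R_b..R_c} = 63.0 + 72.1 = 135.1 Ω.
By the voltage-divider rule, V = 3.52 × 135.1/157.9 = 3.012 V.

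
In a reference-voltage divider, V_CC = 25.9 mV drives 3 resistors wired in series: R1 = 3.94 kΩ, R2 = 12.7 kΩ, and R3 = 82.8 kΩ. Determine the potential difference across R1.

Total series resistance ΣR = 3.94 + 12.7 + 82.8 = 99.44 kΩ.
By the voltage-divider rule, V = 25.9 × 3.940/99.44 = 1.026 mV.

V ≈ 1.03 mV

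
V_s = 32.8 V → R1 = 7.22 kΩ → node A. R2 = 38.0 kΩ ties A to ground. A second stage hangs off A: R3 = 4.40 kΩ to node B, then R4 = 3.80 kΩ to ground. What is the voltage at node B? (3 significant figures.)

V_B ≈ 7.34 V

Looking into the second stage from A: R3 + R4 = 8.200 kΩ appears in parallel with R2.
Effective lower resistance at A: R2 ‖ 8.200 = 6.745 kΩ.
So V_A = 32.8 × 0.4830 = 15.84 V.
V_B = V_A × 0.4634 = 7.341 V.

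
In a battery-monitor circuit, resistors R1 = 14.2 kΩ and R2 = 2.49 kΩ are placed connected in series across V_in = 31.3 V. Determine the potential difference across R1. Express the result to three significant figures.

V ≈ 26.6 V

Total series resistance ΣR = 14.2 + 2.49 = 16.69 kΩ.
Voltage divider: V = V_in · (14.20 / 16.69) = 31.3 × 0.8508 = 26.63 V.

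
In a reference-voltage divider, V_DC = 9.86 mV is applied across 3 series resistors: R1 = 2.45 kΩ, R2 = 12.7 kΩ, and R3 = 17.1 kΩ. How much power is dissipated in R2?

The common current is I = 9.86/32.25 = 0.3057 µA.
P = I²R = 0.09347 × 12.7 = 1.187 nW.

P ≈ 1.19 nW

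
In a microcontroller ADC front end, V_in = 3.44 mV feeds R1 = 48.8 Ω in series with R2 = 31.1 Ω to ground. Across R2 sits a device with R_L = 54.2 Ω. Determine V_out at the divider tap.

R2 ‖ R_L = (31.1 × 54.2)/(31.1 + 54.2) = 19.76 Ω.
Now apply the divider: V_out = 3.44 × 0.2882 = 0.9915 mV.

V_out ≈ 0.991 mV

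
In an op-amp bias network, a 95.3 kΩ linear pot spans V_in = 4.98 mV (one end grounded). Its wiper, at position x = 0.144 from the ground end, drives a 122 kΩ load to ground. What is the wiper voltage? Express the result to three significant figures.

The pot divides into 81.58 kΩ above the wiper and 13.72 kΩ below.
(x·R_p) ‖ R_L = 12.34 kΩ.
Loaded-divider output: V_out = 4.98 × 0.1314 = 0.6541 mV.
(Unloaded: V_out = x·V_in = 0.717 mV.)

V_out ≈ 0.654 mV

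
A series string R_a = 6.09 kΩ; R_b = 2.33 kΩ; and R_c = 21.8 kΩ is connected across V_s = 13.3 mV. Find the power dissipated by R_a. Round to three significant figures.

The common current is I = 13.3/30.22 = 0.4401 µA.
V(R_a) = I·R = 2.680 mV; P = V·I = 2.680 × 0.4401 = 1.180 nW.

P ≈ 1.18 nW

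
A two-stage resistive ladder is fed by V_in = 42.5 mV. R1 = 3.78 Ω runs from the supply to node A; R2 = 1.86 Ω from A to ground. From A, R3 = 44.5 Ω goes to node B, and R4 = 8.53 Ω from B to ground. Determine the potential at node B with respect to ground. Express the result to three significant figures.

Node A sees R2 in parallel with the series input of stage 2, R3 + R4 = 53.03 Ω.
Effective lower resistance at A: R2 ‖ 53.03 = 1.797 Ω.
First divider: V_A = V_in · 1.797/(3.78 + 1.797) = 13.69 mV.
Then the unloaded second divider: V_B = V_A × R4/(R3+R4) = 13.69 × 0.1609 = 2.203 mV.

V_B ≈ 2.20 mV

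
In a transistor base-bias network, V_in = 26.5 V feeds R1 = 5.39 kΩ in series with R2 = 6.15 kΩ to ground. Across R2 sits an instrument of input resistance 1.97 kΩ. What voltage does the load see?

V_out ≈ 5.75 V

The load sits in parallel with R2, giving an effective lower resistance R2' = R2·R_L/(R2+R_L) = 1.492 kΩ.
Voltage divider with the loaded lower leg: V_out = 26.5 × 1.492/(5.39 + 1.492) = 26.5 × 0.2168 = 5.745 V.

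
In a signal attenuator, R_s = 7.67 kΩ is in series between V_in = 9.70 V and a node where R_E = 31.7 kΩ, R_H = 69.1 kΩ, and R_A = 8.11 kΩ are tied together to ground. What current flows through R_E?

Equivalent of the parallel group: R_p = 5.906 kΩ.
V_A by voltage divider: V_A = 9.70 × 5.906/(7.67 + 5.906) = 4.220 V.
Branch current I = V_A/R_E = 4.220/31.7 = 0.1331 mA.

I ≈ 0.133 mA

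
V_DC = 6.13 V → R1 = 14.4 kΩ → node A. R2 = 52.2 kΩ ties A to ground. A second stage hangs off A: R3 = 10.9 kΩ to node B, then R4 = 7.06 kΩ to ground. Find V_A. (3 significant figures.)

Looking into the second stage from A: R3 + R4 = 17.96 kΩ appears in parallel with R2.
Effective lower resistance at A: R2 ‖ 17.96 = 13.36 kΩ.
So V_A = 6.13 × 0.4813 = 2.950 V.

V_A ≈ 2.95 V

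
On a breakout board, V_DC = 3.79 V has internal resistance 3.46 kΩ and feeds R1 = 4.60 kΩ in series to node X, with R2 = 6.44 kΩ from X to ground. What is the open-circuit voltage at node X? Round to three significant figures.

R1' = 3.46 + 4.60 = 8.060 kΩ (source resistance + R1).
V_th is the unloaded tap voltage: V_DC · R2/(R1'+R2) = 3.79 × 0.4441 = 1.683 V.

V_th ≈ 1.68 V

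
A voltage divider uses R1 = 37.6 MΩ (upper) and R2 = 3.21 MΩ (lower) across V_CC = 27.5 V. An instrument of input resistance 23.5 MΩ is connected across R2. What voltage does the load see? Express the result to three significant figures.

V_out ≈ 1.92 V

First combine the lower leg with the load: R2 ‖ R_L = 2.824 MΩ.
Now apply the divider: V_out = 27.5 × 0.06986 = 1.921 V.
(Unloaded it would be 2.16 V; the load pulls it down.)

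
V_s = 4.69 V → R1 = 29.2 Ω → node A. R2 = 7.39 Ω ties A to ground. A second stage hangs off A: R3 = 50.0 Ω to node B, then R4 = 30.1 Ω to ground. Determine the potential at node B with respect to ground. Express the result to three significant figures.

V_B ≈ 0.332 V

The second stage (R3 + R4 = 80.10 Ω) loads node A in parallel with R2.
R2 ‖ (R3+R4) = 6.766 Ω.
First divider: V_A = V_s · 6.766/(29.2 + 6.766) = 0.8823 V.
V_B = V_A × 0.3758 = 0.3315 V.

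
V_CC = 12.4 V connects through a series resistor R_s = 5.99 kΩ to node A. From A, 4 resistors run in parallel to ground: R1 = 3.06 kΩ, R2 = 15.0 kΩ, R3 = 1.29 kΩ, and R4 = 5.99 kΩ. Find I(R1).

Equivalent of the parallel group: R_p = 0.7487 kΩ.
Node voltage V_A = V_CC · R_p/(R_s + R_p) = 12.4 × 0.1111 = 1.378 V.
Branch current I = V_A/R1 = 1.378/3.06 = 0.4502 mA.

I ≈ 0.450 mA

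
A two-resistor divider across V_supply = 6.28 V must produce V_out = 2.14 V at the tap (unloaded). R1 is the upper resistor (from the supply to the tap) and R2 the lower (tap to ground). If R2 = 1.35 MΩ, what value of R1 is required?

R1 ≈ 2.61 MΩ

The divider ratio is R2/(R1+R2) = 2.14/6.28 = 0.3408.
R1 = R2·(1/k − 1) = 1.35 × 1.935 = 2.612 MΩ.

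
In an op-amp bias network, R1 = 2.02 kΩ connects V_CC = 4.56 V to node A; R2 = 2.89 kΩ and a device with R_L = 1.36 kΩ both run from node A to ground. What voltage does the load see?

R2 ‖ R_L = (2.89 × 1.36)/(2.89 + 1.36) = 0.9248 kΩ.
Then V_out = V_CC · R2'/(R1 + R2') = 4.56 × 0.9248/2.945 = 1.432 V.

V_out ≈ 1.43 V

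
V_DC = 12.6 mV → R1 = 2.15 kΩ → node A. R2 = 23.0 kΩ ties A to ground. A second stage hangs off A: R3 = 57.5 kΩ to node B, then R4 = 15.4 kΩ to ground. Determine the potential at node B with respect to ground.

Node A sees R2 in parallel with the series input of stage 2, R3 + R4 = 72.90 kΩ.
Effective lower resistance at A: R2 ‖ 72.90 = 17.48 kΩ.
So V_A = 12.6 × 0.8905 = 11.22 mV.
Then the unloaded second divider: V_B = V_A × R4/(R3+R4) = 11.22 × 0.2112 = 2.370 mV.

V_B ≈ 2.37 mV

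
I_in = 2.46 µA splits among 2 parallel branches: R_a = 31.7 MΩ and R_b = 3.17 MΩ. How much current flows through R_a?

I ≈ 0.224 µA

Two-branch current divider: I_k = I_in · R_other/(R_1 + R_2).
I(R_a) = 2.46 × 3.17/(31.7 + 3.17) = 2.46 × 0.09091 = 0.2236 µA.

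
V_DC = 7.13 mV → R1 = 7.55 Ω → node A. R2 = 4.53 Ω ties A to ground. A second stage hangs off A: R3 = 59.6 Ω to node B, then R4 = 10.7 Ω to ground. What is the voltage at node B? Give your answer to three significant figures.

Node A sees R2 in parallel with the series input of stage 2, R3 + R4 = 70.30 Ω.
R2 ‖ (R3+R4) = 4.256 Ω.
V_A = 7.13 × 4.256/(7.55 + 4.256) = 2.570 mV.
V_B = V_A × 0.1522 = 0.3912 mV.

V_B ≈ 0.391 mV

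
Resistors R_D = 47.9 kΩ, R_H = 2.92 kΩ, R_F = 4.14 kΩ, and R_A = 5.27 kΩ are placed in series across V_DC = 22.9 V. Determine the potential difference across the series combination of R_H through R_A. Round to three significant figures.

V ≈ 4.69 V

ΣR = 47.9 + 2.92 + 4.14 + 5.27 = 60.23 kΩ.
R_{R_H..R_A} = 2.92 + 4.14 + 5.27 = 12.33 kΩ.
Voltage divider: V = V_DC · (12.33 / 60.23) = 22.9 × 0.2047 = 4.688 V.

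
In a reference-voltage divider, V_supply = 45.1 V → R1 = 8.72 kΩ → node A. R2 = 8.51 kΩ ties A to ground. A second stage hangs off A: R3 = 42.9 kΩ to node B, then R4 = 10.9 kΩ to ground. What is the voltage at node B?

Looking into the second stage from A: R3 + R4 = 53.80 kΩ appears in parallel with R2.
Effective lower resistance at A: R2 ‖ 53.80 = 7.348 kΩ.
First divider: V_A = V_supply · 7.348/(8.72 + 7.348) = 20.62 V.
V_B = V_A × 0.2026 = 4.178 V.

V_B ≈ 4.18 V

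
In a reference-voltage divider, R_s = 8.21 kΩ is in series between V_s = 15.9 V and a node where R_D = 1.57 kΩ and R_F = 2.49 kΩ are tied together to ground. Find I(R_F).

Equivalent of the parallel group: R_p = 0.9629 kΩ.
V_A by voltage divider: V_A = 15.9 × 0.9629/(8.21 + 0.9629) = 1.669 V.
Branch current I = V_A/R_F = 1.669/2.49 = 0.6703 mA.

I ≈ 0.670 mA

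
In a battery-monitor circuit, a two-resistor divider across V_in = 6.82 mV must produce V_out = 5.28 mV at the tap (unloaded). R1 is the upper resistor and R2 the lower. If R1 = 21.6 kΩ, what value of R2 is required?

R2 ≈ 74.1 kΩ

Required fraction k = V_out/V_in = 0.7742.
Rearranging, R2 = R1·k/(1−k) = 21.6 × 3.429 = 74.06 kΩ.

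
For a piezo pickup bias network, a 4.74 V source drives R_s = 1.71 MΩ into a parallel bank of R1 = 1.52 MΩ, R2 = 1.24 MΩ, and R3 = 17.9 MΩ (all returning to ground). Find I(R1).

I ≈ 0.866 µA

Parallel bank: R_p = 1/(1/1.52 + 1/1.24 + 1/17.9) = 0.6578 MΩ.
V_A = 4.74 × 0.6578/2.368 = 1.317 V.
Branch current I = V_A/R1 = 1.317/1.52 = 0.8663 µA.
(Equivalently: I_total = 2.002 µA, then current-divider fraction G_k/ΣG = 0.4328.)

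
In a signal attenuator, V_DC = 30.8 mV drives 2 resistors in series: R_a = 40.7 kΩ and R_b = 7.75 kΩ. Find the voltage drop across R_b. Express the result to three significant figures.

V ≈ 4.93 mV

Series total: ΣR = 40.7 + 7.75 = 48.45 kΩ.
By the voltage-divider rule, V = 30.8 × 7.750/48.45 = 4.927 mV.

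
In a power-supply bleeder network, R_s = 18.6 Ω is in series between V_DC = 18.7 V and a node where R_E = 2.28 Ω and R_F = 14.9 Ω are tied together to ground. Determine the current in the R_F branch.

I ≈ 0.121 A

Equivalent of the parallel group: R_p = 1.977 Ω.
Node voltage V_A = V_DC · R_p/(R_s + R_p) = 18.7 × 0.09610 = 1.797 V.
I(R_F) = V_A / R_F = 1.797/14.9 = 0.1206 A.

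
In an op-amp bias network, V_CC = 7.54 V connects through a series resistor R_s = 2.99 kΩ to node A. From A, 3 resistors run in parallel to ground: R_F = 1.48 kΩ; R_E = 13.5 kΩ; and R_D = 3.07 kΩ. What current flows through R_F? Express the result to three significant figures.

Equivalent of the parallel group: R_p = 0.9298 kΩ.
Node voltage V_A = V_CC · R_p/(R_s + R_p) = 7.54 × 0.2372 = 1.789 V.
Branch current I = V_A/R_F = 1.789/1.48 = 1.208 mA.

I ≈ 1.21 mA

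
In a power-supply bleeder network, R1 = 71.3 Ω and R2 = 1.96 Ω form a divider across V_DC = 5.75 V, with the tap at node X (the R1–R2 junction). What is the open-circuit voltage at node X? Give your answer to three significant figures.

Open-circuit (no load on X): V_th = V_DC · R2/(R1 + R2) = 5.75 × 1.96/(71.30 + 1.96) = 0.1538 V.

V_th ≈ 0.154 V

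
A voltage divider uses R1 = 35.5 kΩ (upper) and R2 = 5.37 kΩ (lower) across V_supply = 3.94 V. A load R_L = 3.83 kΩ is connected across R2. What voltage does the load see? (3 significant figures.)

First combine the lower leg with the load: R2 ‖ R_L = 2.236 kΩ.
Then V_out = V_supply · R2'/(R1 + R2') = 3.94 × 2.236/37.74 = 0.2334 V.

V_out ≈ 0.233 V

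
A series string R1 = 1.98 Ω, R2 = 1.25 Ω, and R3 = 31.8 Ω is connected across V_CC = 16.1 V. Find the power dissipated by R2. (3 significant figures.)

ΣR = 35.03 Ω → I = 16.1/35.03 = 0.4596 A.
V(R2) = I·R = 0.5745 V; P = V·I = 0.5745 × 0.4596 = 0.2640 W.

P ≈ 0.264 W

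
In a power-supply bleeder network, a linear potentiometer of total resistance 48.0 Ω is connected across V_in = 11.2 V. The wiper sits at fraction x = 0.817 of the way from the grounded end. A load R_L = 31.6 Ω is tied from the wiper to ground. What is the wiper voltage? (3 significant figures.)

Split the track: R_lower = x·R_p = 39.22 Ω, R_upper = (1−x)·R_p = 8.784 Ω.
Lower segment in parallel with the load: 39.22 ‖ 31.6 = 17.50 Ω.
Then V_out = V_in · 17.50/(8.784 + 17.50) = 7.457 V.
(Unloaded: V_out = x·V_in = 9.15 V.)

V_out ≈ 7.46 V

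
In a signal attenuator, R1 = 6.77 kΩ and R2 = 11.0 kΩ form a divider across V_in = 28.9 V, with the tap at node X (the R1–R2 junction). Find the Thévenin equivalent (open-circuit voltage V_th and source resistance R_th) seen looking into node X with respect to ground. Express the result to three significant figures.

V_th ≈ 17.9 V, R_th ≈ 4.19 kΩ

Open-circuit (no load on X): V_th = V_in · R2/(R1 + R2) = 28.9 × 11.0/(6.770 + 11.0) = 17.89 V.
With V_in suppressed (replaced by a short), R_th = R1 ‖ R2 = (6.770 × 11.0)/(6.770 + 11.0) = 4.191 kΩ.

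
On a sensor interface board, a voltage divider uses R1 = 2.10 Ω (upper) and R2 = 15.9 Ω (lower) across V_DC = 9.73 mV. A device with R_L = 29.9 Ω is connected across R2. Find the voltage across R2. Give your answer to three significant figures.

V_out ≈ 8.09 mV

First combine the lower leg with the load: R2 ‖ R_L = 10.38 Ω.
Then V_out = V_DC · R2'/(R1 + R2') = 9.73 × 10.38/12.48 = 8.093 mV.
(Unloaded it would be 8.59 mV; the load pulls it down.)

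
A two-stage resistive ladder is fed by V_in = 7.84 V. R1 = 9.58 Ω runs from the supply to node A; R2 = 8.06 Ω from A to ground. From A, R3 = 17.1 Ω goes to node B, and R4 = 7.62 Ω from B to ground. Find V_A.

The second stage (R3 + R4 = 24.72 Ω) loads node A in parallel with R2.
Effective lower resistance at A: R2 ‖ 24.72 = 6.078 Ω.
First divider: V_A = V_in · 6.078/(9.58 + 6.078) = 3.043 V.

V_A ≈ 3.04 V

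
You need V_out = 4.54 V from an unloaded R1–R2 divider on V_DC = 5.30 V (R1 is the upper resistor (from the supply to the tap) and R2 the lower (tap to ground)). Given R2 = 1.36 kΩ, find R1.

The divider ratio is R2/(R1+R2) = 4.54/5.30 = 0.8566.
R1 = R2·(1/k − 1) = 1.36 × 0.1674 = 0.2277 kΩ.

R1 ≈ 0.228 kΩ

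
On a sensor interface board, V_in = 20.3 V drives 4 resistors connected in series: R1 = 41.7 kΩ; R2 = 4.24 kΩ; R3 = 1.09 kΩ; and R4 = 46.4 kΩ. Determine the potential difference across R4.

V ≈ 10.1 V

Series total: ΣR = 41.7 + 4.24 + 1.09 + 46.4 = 93.43 kΩ.
Voltage divider: V = V_in · (46.40 / 93.43) = 20.3 × 0.4966 = 10.08 V.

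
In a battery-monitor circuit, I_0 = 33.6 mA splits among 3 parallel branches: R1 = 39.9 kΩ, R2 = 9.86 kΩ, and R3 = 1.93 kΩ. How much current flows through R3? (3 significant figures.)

Total conductance ΣG = 1/39.9 + 1/9.86 + 1/1.93 = 0.6446 (units of 1/kΩ).
Current divider: I(R3) = I_0 · G_k/ΣG = 33.6 × (0.5181/0.6446) = 33.6 × 0.8038 = 27.01 mA.

I ≈ 27.0 mA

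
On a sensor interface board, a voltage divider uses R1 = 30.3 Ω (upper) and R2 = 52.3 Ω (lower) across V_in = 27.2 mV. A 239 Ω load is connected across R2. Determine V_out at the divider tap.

V_out ≈ 15.9 mV

The load sits in parallel with R2, giving an effective lower resistance R2' = R2·R_L/(R2+R_L) = 42.91 Ω.
Voltage divider with the loaded lower leg: V_out = 27.2 × 42.91/(30.3 + 42.91) = 27.2 × 0.5861 = 15.94 mV.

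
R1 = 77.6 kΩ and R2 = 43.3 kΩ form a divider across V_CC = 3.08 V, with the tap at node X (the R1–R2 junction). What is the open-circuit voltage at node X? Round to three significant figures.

With X open, the divider is unloaded: V_th = 3.08 × 43.3/120.9 = 1.103 V.

V_th ≈ 1.10 V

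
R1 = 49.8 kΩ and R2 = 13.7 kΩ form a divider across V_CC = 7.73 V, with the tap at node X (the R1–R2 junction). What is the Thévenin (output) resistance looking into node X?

R_th ≈ 10.7 kΩ

Zeroing V_CC shorts the top of R1 to ground, so R_th = R1 ‖ R2 = 10.74 kΩ.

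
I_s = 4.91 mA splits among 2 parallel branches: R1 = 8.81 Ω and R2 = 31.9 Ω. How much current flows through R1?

I ≈ 3.85 mA

With just two branches, the current splits inversely with resistance.
So I = 4.91 × 31.9/40.71 = 3.847 mA.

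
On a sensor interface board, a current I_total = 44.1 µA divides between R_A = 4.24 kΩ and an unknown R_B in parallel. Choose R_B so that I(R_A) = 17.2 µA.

R_B ≈ 2.71 kΩ

In a two-way split, I_A/I_total = R_B/(R_A + R_B).
17.2/44.1 = R_B/(R_A + R_B) → R_B = R_A · (0.3900)/(1 − 0.3900) = 4.24 × 0.6394 = 2.711 kΩ.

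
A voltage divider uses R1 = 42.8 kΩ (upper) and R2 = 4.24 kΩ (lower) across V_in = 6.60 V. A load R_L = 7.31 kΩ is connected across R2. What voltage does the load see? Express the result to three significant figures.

First combine the lower leg with the load: R2 ‖ R_L = 2.683 kΩ.
Now apply the divider: V_out = 6.60 × 0.05900 = 0.3894 V.

V_out ≈ 0.389 V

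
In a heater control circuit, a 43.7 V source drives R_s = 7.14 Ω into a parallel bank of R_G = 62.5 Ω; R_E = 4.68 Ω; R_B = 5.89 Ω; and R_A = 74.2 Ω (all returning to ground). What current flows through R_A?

Combine the parallel branches: R_p = (1/62.5 + 1/4.68 + 1/5.89 + 1/74.2)⁻¹ = 2.422 Ω.
V_A by voltage divider: V_A = 43.7 × 2.422/(7.14 + 2.422) = 11.07 V.
I(R_A) = V_A / R_A = 11.07/74.2 = 0.1492 A.

I ≈ 0.149 A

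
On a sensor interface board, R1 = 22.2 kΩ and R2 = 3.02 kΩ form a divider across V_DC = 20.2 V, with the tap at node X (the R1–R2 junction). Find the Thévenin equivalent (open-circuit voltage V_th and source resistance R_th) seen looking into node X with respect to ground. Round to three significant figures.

V_th ≈ 2.42 V, R_th ≈ 2.66 kΩ

Open-circuit (no load on X): V_th = V_DC · R2/(R1 + R2) = 20.2 × 3.02/(22.20 + 3.02) = 2.419 V.
With V_DC suppressed (replaced by a short), R_th = R1 ‖ R2 = (22.20 × 3.02)/(22.20 + 3.02) = 2.658 kΩ.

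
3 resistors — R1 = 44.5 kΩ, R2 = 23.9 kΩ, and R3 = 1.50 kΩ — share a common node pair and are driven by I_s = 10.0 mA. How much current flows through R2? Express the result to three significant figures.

I ≈ 0.572 mA

Total conductance ΣG = 1/44.5 + 1/23.9 + 1/1.50 = 0.7310 (units of 1/kΩ).
R2 takes the fraction G_k/ΣG = 0.04184/0.7310 = 0.05724, so I = 10.0 × 0.05724 = 0.5724 mA.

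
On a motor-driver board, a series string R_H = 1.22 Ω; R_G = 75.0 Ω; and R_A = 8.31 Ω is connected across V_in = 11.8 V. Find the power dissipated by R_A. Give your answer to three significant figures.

P ≈ 0.162 W

Series current I = V_in/ΣR = 11.8/84.53 = 0.1396 A.
V(R_A) = I·R = 1.160 V; P = V·I = 1.160 × 0.1396 = 0.1619 W.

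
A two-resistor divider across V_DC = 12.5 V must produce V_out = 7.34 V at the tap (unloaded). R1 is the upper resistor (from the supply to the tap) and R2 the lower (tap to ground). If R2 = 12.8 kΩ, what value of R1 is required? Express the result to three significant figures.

Required fraction k = V_out/V_DC = 0.5872.
So R1 = R2 · (V_DC/V_out − 1) = 12.8 × (12.5/7.34 − 1) = 12.8 × 0.7030 = 8.998 kΩ.

R1 ≈ 9.00 kΩ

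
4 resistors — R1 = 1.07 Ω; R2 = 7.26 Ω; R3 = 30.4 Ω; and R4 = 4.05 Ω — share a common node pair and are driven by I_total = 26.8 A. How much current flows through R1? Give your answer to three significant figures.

I ≈ 18.5 A

Total conductance ΣG = 1/1.07 + 1/7.26 + 1/30.4 + 1/4.05 = 1.352 (units of 1/Ω).
By the current-divider rule, I = I_total · G_k/ΣG = 26.8 × 0.6912 = 18.52 A.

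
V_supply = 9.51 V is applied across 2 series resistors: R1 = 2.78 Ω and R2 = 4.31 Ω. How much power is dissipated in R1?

P ≈ 5.00 W

ΣR = 7.090 Ω → I = 9.51/7.090 = 1.341 A.
P(R1) = I²·R1 = (1.341)² × 2.78 = 5.002 W.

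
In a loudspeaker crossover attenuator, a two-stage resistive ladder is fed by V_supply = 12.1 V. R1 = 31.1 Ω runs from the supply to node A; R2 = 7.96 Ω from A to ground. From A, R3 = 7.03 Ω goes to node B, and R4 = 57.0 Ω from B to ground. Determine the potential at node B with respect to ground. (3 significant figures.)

V_B ≈ 2.00 V

Node A sees R2 in parallel with the series input of stage 2, R3 + R4 = 64.03 Ω.
R2 ‖ (R3+R4) = 7.080 Ω.
V_A = 12.1 × 7.080/(31.1 + 7.080) = 2.244 V.
V_B = V_A × 0.8902 = 1.997 V.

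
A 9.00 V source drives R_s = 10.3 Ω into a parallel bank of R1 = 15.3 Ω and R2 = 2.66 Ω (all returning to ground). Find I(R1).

I ≈ 0.106 A

Parallel bank: R_p = 1/(1/15.3 + 1/2.66) = 2.266 Ω.
V_A = 9.00 × 2.266/12.57 = 1.623 V.
Branch current I = V_A/R1 = 1.623/15.3 = 0.1061 A.
(Equivalently: I_total = 0.7162 A, then current-divider fraction G_k/ΣG = 0.1481.)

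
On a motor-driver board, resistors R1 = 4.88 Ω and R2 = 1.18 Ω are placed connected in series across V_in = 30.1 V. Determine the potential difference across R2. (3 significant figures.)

V ≈ 5.86 V

ΣR = 4.88 + 1.18 = 6.060 Ω.
Voltage divider: V = V_in · (1.180 / 6.060) = 30.1 × 0.1947 = 5.861 V.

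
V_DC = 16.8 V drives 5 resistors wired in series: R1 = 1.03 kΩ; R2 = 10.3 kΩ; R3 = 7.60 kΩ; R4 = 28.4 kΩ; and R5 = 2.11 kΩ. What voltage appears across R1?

ΣR = 1.03 + 10.3 + 7.60 + 28.4 + 2.11 = 49.44 kΩ.
By the voltage-divider rule, V = 16.8 × 1.030/49.44 = 0.3500 V.

V ≈ 0.350 V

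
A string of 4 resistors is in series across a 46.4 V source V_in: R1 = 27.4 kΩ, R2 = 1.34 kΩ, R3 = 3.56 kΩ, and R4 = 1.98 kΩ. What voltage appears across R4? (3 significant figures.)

V ≈ 2.68 V

ΣR = 27.4 + 1.34 + 3.56 + 1.98 = 34.28 kΩ.
V = V_in · R/ΣR = 46.4 × 0.05776 = 2.680 V.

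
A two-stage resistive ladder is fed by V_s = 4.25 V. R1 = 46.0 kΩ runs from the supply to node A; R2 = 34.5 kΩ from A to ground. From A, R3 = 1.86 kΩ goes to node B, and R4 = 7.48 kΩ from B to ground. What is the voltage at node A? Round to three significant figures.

V_A ≈ 0.586 V

Node A sees R2 in parallel with the series input of stage 2, R3 + R4 = 9.340 kΩ.
Effective lower resistance at A: R2 ‖ 9.340 = 7.350 kΩ.
First divider: V_A = V_s · 7.350/(46.0 + 7.350) = 0.5855 V.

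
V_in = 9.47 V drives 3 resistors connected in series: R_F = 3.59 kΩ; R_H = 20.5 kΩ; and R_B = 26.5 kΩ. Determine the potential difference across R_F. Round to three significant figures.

ΣR = 3.59 + 20.5 + 26.5 = 50.59 kΩ.
V = V_in · R/ΣR = 9.47 × 0.07096 = 0.6720 V.

V ≈ 0.672 V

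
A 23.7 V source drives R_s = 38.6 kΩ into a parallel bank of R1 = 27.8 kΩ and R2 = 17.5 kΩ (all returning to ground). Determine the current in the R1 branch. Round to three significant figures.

I ≈ 0.186 mA

Combine the parallel branches: R_p = (1/27.8 + 1/17.5)⁻¹ = 10.74 kΩ.
V_A = 23.7 × 10.74/49.34 = 5.159 V.
I(R1) = V_A / R1 = 5.159/27.8 = 0.1856 mA.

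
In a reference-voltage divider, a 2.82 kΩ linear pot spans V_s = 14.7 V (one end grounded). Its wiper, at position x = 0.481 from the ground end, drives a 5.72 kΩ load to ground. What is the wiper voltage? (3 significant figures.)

V_out ≈ 6.30 V

Lower segment x·R_p = 1.356 kΩ; upper segment (1−x)·R_p = 1.464 kΩ.
Lower segment in parallel with the load: 1.356 ‖ 5.72 = 1.096 kΩ.
Then V_out = V_s · 1.096/(1.464 + 1.096) = 6.296 V.
(Unloaded: V_out = x·V_s = 7.07 V.)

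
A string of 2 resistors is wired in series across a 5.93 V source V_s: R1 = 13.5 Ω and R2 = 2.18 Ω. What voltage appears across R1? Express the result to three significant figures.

Series total: ΣR = 13.5 + 2.18 = 15.68 Ω.
V = V_s · R/ΣR = 5.93 × 0.8610 = 5.106 V.

V ≈ 5.11 V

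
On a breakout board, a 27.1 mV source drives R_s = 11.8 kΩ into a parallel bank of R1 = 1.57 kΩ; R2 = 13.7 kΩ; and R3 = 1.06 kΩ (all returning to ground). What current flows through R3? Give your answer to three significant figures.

I ≈ 1.25 µA

Combine the parallel branches: R_p = (1/1.57 + 1/13.7 + 1/1.06)⁻¹ = 0.6048 kΩ.
V_A by voltage divider: V_A = 27.1 × 0.6048/(11.8 + 0.6048) = 1.321 mV.
I(R3) = V_A / R3 = 1.321/1.06 = 1.247 µA.
(Check via current divider: I_total = 2.185 µA; share G_k/ΣG = 0.5706 → same result.)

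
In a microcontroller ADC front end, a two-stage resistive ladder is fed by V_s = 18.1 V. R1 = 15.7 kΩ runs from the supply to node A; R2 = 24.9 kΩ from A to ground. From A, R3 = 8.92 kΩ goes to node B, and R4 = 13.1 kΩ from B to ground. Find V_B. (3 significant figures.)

Looking into the second stage from A: R3 + R4 = 22.02 kΩ appears in parallel with R2.
Effective lower resistance at A: R2 ‖ 22.02 = 11.69 kΩ.
First divider: V_A = V_s · 11.69/(15.7 + 11.69) = 7.723 V.
Stage 2 is unloaded, so V_B = V_A · R4/(R3+R4) = 7.723 × 13.1/22.02 = 4.595 V.

V_B ≈ 4.59 V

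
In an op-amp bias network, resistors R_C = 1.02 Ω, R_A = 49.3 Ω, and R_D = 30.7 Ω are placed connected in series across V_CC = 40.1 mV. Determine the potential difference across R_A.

V ≈ 24.4 mV

ΣR = 1.02 + 49.3 + 30.7 = 81.02 Ω.
V = V_CC · R/ΣR = 40.1 × 0.6085 = 24.40 mV.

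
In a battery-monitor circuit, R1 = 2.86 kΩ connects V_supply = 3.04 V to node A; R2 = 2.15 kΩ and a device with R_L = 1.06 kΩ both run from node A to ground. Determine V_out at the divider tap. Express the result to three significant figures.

V_out ≈ 0.605 V

The load sits in parallel with R2, giving an effective lower resistance R2' = R2·R_L/(R2+R_L) = 0.7100 kΩ.
Now apply the divider: V_out = 3.04 × 0.1989 = 0.6046 V.
(Unloaded it would be 1.30 V; the load pulls it down.)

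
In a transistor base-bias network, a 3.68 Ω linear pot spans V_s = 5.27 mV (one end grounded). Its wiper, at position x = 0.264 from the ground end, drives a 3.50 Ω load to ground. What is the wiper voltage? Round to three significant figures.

Split the track: R_lower = x·R_p = 0.9715 Ω, R_upper = (1−x)·R_p = 2.708 Ω.
(x·R_p) ‖ R_L = 0.7604 Ω.
Then V_out = V_s · 0.7604/(2.708 + 0.7604) = 1.155 mV.

V_out ≈ 1.16 mV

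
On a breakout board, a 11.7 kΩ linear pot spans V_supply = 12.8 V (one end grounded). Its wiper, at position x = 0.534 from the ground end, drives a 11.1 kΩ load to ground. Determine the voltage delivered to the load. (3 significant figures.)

V_out ≈ 5.41 V

Lower segment x·R_p = 6.248 kΩ; upper segment (1−x)·R_p = 5.452 kΩ.
R_L loads the lower segment: effective lower R = 3.998 kΩ.
Then V_out = V_supply · 3.998/(5.452 + 3.998) = 5.415 V.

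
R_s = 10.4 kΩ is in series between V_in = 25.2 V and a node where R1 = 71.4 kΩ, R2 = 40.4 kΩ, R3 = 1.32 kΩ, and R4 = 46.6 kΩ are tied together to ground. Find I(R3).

Parallel bank: R_p = 1/(1/71.4 + 1/40.4 + 1/1.32 + 1/46.6) = 1.223 kΩ.
V_A by voltage divider: V_A = 25.2 × 1.223/(10.4 + 1.223) = 2.651 V.
I(R3) = V_A / R3 = 2.651/1.32 = 2.009 mA.

I ≈ 2.01 mA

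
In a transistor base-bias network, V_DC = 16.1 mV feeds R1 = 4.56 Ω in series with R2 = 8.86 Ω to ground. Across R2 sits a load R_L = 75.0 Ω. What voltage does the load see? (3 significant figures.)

V_out ≈ 10.2 mV

The load sits in parallel with R2, giving an effective lower resistance R2' = R2·R_L/(R2+R_L) = 7.924 Ω.
Then V_out = V_DC · R2'/(R1 + R2') = 16.1 × 7.924/12.48 = 10.22 mV.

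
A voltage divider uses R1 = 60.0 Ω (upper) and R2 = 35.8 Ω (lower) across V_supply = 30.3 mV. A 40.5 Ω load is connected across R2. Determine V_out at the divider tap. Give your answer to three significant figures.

V_out ≈ 7.29 mV

The load sits in parallel with R2, giving an effective lower resistance R2' = R2·R_L/(R2+R_L) = 19.00 Ω.
Voltage divider with the loaded lower leg: V_out = 30.3 × 19.00/(60.0 + 19.00) = 30.3 × 0.2405 = 7.288 mV.
(Unloaded it would be 11.3 mV; the load pulls it down.)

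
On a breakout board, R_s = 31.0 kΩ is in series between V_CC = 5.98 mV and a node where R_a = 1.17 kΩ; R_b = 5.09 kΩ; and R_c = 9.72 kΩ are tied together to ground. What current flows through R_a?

Parallel bank: R_p = 1/(1/1.17 + 1/5.09 + 1/9.72) = 0.8665 kΩ.
Node voltage V_A = V_CC · R_p/(R_s + R_p) = 5.98 × 0.02719 = 0.1626 mV.
Branch current I = V_A/R_a = 0.1626/1.17 = 0.1390 µA.
(Check via current divider: I_total = 0.1877 µA; share G_k/ΣG = 0.7406 → same result.)

I ≈ 0.139 µA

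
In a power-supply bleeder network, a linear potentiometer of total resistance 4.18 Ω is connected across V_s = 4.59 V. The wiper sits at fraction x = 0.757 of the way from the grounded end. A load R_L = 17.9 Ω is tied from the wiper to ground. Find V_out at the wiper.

V_out ≈ 3.33 V

Lower segment x·R_p = 3.164 Ω; upper segment (1−x)·R_p = 1.016 Ω.
R_L loads the lower segment: effective lower R = 2.689 Ω.
Then V_out = V_s · 2.689/(1.016 + 2.689) = 3.332 V.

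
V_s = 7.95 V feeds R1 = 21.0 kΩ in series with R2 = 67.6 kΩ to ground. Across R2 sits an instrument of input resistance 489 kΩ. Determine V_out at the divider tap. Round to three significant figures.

V_out ≈ 5.87 V

First combine the lower leg with the load: R2 ‖ R_L = 59.39 kΩ.
Now apply the divider: V_out = 7.95 × 0.7388 = 5.873 V.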